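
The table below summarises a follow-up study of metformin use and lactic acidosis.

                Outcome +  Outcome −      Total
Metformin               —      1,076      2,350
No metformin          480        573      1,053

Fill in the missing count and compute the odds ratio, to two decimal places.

1.41

The missing cell is in the exposed row: 2350 − 1076 = 1274.
So a = 1274, b = 1076, c = 480, d = 573.
OR = (a·d)/(b·c) = (1274 × 573) / (1076 × 480) = 730002 / 516480 = 1.41342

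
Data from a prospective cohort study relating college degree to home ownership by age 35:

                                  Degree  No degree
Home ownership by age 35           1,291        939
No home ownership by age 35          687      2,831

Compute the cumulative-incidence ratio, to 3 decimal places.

Reading the table with exposure as columns: a = 1291 (Degree, case), b = 687 (Degree, non-case), c = 939 (No degree, case), d = 2831.
Risk in exposed = 1291/1978 = 0.65268; risk in unexposed = 939/3770 = 0.24907.
RR = 0.65268 / 0.24907 = 2.62045
The risk among the exposed is 2.62 times that among the unexposed.

2.620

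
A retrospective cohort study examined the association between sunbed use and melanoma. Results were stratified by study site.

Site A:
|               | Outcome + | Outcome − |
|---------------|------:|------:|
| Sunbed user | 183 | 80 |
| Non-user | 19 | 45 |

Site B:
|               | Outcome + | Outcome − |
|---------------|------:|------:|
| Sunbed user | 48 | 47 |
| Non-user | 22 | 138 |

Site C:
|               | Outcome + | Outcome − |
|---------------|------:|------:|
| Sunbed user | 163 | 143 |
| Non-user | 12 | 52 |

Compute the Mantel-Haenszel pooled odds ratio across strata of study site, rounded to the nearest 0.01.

5.55

OR_MH = Σ(aᵢdᵢ/nᵢ) / Σ(bᵢcᵢ/nᵢ), where nᵢ is the stratum total.
Stratum 1 (Site A): n = 327; a·d/n = 183·45/327 = 25.1835; b·c/n = 80·19/327 = 4.6483
Stratum 2 (Site B): n = 255; a·d/n = 48·138/255 = 25.9765; b·c/n = 47·22/255 = 4.0549
Stratum 3 (Site C): n = 370; a·d/n = 163·52/370 = 22.9081; b·c/n = 143·12/370 = 4.6378
OR_MH = (25.1835 + 25.9765 + 22.9081) / (4.6483 + 4.0549 + 4.6378) = 74.0681 / 13.3411 = 5.55189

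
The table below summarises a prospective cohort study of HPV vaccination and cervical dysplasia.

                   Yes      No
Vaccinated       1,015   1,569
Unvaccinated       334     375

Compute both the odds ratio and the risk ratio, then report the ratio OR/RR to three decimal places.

0.871

Cells: a = 1015, b = 1569, c = 334, d = 375.
OR = (1015·375)/(1569·334) = 380625/524046 = 0.72632
Risk in exposed = 1015/2584 = 0.39280; risk in unexposed = 334/709 = 0.47109; RR = 0.83382
OR/RR = 0.72632 / 0.83382 = 0.87107
The outcome is not rare, so the OR lies further from 1 than the RR.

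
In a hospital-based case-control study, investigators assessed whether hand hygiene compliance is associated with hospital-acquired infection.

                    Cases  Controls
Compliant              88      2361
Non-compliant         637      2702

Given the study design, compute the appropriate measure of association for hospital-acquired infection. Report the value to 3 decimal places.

0.158

Cells: a = 88, b = 2361, c = 637, d = 2702.
This is a hospital-based case-control study: participants were sampled on outcome status, so risks in the source population cannot be estimated directly — relative risk is not valid here. The odds ratio is the appropriate measure.
OR = (a·d)/(b·c) = (88 × 2702) / (2361 × 637) = 237776 / 1503957 = 0.15810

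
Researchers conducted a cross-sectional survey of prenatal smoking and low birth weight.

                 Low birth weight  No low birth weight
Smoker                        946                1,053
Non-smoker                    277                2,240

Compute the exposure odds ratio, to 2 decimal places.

Cells: a = 946, b = 1053, c = 277, d = 2240.
OR = (a·d)/(b·c) = (946 × 2240) / (1053 × 277) = 2119040 / 291681 = 7.26492
The odds of low birth weight are about 7.26 times as high in the smoker group.

7.26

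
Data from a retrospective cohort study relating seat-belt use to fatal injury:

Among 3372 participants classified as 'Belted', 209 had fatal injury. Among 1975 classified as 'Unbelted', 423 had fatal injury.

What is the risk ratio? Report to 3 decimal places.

0.289

From the description: a = 209, b = 3163, c = 423, d = 1552.
Risk in exposed = 209/3372 = 0.06198; risk in unexposed = 423/1975 = 0.21418.
RR = 0.06198 / 0.21418 = 0.28939
The risk is 71% lower among the exposed than among the unexposed.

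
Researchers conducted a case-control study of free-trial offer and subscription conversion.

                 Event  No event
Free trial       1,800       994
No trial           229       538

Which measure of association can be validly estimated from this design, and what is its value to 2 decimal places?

Cells: a = 1800, b = 994, c = 229, d = 538.
This is a case-control study: participants were sampled on outcome status, so risks in the source population cannot be estimated directly — relative risk is not valid here. The odds ratio is the appropriate measure.
OR = (a·d)/(b·c) = (1800 × 538) / (994 × 229) = 968400 / 227626 = 4.25435

4.25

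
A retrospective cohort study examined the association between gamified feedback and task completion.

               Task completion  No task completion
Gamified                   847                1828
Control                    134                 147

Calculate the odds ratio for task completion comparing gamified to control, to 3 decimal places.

0.508

Cells: a = 847, b = 1828, c = 134, d = 147.
OR = (a·d)/(b·c) = (847 × 147) / (1828 × 134) = 124509 / 244952 = 0.50830
Exposure is associated with lower odds of task completion (OR = 0.51 < 1).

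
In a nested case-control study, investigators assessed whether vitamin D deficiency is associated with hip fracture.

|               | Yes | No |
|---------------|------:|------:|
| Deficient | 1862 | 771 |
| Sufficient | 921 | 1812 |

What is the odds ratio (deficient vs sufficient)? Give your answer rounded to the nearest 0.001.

Cells: a = 1862, b = 771, c = 921, d = 1812.
OR = (a·d)/(b·c) = (1862 × 1812) / (771 × 921) = 3373944 / 710091 = 4.75142
The odds of hip fracture are about 4.75 times as high in the deficient group.

4.751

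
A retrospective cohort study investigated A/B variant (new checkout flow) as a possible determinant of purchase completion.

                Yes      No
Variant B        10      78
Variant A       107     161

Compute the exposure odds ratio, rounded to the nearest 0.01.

0.19

Cells: a = 10, b = 78, c = 107, d = 161.
OR = (a·d)/(b·c) = (10 × 161) / (78 × 107) = 1610 / 8346 = 0.19291
Exposure is associated with lower odds of purchase completion (OR = 0.19 < 1).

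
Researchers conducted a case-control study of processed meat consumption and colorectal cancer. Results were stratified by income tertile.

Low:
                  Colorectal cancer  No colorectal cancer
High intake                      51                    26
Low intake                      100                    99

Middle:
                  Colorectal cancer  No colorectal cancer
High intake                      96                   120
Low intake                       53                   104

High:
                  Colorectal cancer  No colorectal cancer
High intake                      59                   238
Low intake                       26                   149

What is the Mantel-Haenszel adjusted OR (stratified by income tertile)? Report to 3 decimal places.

1.609

OR_MH = Σ(aᵢdᵢ/nᵢ) / Σ(bᵢcᵢ/nᵢ), where nᵢ is the stratum total.
Stratum 1 (Low): n = 276; a·d/n = 51·99/276 = 18.2935; b·c/n = 26·100/276 = 9.4203
Stratum 2 (Middle): n = 373; a·d/n = 96·104/373 = 26.7668; b·c/n = 120·53/373 = 17.0509
Stratum 3 (High): n = 472; a·d/n = 59·149/472 = 18.6250; b·c/n = 238·26/472 = 13.1102
OR_MH = (18.2935 + 26.7668 + 18.6250) / (9.4203 + 17.0509 + 13.1102) = 63.6852 / 39.5814 = 1.60897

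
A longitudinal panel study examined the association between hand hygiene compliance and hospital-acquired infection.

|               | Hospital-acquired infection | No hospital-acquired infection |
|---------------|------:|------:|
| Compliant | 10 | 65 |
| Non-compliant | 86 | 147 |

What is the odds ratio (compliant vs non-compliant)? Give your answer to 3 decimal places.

0.263

Cells: a = 10, b = 65, c = 86, d = 147.
OR = (a·d)/(b·c) = (10 × 147) / (65 × 86) = 1470 / 5590 = 0.26297
Exposure is associated with lower odds of hospital-acquired infection (OR = 0.26 < 1).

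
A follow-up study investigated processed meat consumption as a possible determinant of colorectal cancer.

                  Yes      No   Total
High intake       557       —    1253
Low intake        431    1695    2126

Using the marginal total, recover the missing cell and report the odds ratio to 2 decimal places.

3.15

The missing cell is in the exposed row: 1253 − 557 = 696.
So a = 557, b = 696, c = 431, d = 1695.
OR = (a·d)/(b·c) = (557 × 1695) / (696 × 431) = 944115 / 299976 = 3.14730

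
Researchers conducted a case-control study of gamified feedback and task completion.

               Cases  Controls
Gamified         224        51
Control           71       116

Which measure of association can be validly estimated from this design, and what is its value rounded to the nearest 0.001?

Cells: a = 224, b = 51, c = 71, d = 116.
This is a case-control study: participants were sampled on outcome status, so risks in the source population cannot be estimated directly — relative risk is not valid here. The odds ratio is the appropriate measure.
OR = (a·d)/(b·c) = (224 × 116) / (51 × 71) = 25984 / 3621 = 7.17592

7.176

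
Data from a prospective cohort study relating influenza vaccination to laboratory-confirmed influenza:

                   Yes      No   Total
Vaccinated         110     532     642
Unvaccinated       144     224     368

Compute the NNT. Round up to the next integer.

Risk in treated group = 110/642 = 0.17134; risk in control = 144/368 = 0.39130.
Absolute risk reduction = 0.39130 − 0.17134 = 0.21996
NNT = 1 / ARR = 1 / 0.21996 = 4.546 → round up → 5

5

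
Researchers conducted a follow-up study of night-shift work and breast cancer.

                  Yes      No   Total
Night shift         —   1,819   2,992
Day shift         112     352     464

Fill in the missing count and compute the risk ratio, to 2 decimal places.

1.62

The missing cell is in the exposed row: 2992 − 1819 = 1173.
So a = 1173, b = 1819, c = 112, d = 352.
RR = [a/(a+b)] / [c/(c+d)] = (1173/2992) / (112/464) = 0.39205/0.24138 = 1.62419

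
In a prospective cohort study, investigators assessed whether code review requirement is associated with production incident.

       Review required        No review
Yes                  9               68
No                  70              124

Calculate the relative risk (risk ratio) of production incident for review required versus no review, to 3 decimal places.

Reading the table with exposure as columns: a = 9 (Review required, case), b = 70 (Review required, non-case), c = 68 (No review, case), d = 124.
Risk in exposed = 9/79 = 0.11392; risk in unexposed = 68/192 = 0.35417.
RR = 0.11392 / 0.35417 = 0.32167
The risk is 68% lower among the exposed than among the unexposed.

0.322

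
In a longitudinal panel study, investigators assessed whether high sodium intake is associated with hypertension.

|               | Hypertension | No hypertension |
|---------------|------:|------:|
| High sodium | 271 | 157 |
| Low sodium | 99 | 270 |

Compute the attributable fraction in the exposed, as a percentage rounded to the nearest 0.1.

57.6

Cells: a = 271, b = 157, c = 99, d = 270.
Risk in exposed = 271/428 = 0.63318; risk in unexposed = 99/369 = 0.26829.
RR = 0.63318/0.26829 = 2.36003
AR% = (RR − 1)/RR × 100 = (2.36003 − 1)/2.36003 × 100 = 57.6276%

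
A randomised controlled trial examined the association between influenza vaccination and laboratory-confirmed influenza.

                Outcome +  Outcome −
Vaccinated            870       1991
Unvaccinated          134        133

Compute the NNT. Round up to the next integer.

Risk in treated group = 870/2861 = 0.30409; risk in control = 134/267 = 0.50187.
Absolute risk reduction = 0.50187 − 0.30409 = 0.19778
NNT = 1 / ARR = 1 / 0.19778 = 5.056 → round up → 6

6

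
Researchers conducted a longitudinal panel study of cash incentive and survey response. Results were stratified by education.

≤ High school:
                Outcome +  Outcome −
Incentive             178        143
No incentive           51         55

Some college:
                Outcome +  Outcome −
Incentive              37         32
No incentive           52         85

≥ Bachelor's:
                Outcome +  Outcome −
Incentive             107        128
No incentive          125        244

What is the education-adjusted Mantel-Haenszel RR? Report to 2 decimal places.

RR_MH = Σ(aᵢ·n₀ᵢ/nᵢ) / Σ(cᵢ·n₁ᵢ/nᵢ), with n₁ᵢ = aᵢ+bᵢ (exposed), n₀ᵢ = cᵢ+dᵢ (unexposed), nᵢ = n₁ᵢ+n₀ᵢ.
Stratum 1 (≤ High school): n₁ = 321, n₀ = 106, n = 427; a·n₀/n = 178·106/427 = 44.1874; c·n₁/n = 51·321/427 = 38.3396
Stratum 2 (Some college): n₁ = 69, n₀ = 137, n = 206; a·n₀/n = 37·137/206 = 24.6068; c·n₁/n = 52·69/206 = 17.4175
Stratum 3 (≥ Bachelor's): n₁ = 235, n₀ = 369, n = 604; a·n₀/n = 107·369/604 = 65.3692; c·n₁/n = 125·235/604 = 48.6341
RR_MH = (44.1874 + 24.6068 + 65.3692) / (38.3396 + 17.4175 + 48.6341) = 134.1634 / 104.3912 = 1.28520

1.29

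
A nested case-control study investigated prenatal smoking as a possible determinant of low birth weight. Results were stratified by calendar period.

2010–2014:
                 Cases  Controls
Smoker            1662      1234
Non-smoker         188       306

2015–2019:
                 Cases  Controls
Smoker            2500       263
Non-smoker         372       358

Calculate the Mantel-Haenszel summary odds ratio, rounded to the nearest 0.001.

OR_MH = Σ(aᵢdᵢ/nᵢ) / Σ(bᵢcᵢ/nᵢ), where nᵢ is the stratum total.
Stratum 1 (2010–2014): n = 3390; a·d/n = 1662·306/3390 = 150.0212; b·c/n = 1234·188/3390 = 68.4342
Stratum 2 (2015–2019): n = 3493; a·d/n = 2500·358/3493 = 256.2267; b·c/n = 263·372/3493 = 28.0092
OR_MH = (150.0212 + 256.2267) / (68.4342 + 28.0092) = 406.2480 / 96.4434 = 4.21230

4.212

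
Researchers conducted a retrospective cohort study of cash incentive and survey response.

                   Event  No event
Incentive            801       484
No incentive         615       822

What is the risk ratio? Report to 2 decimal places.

Cells: a = 801, b = 484, c = 615, d = 822.
Risk in exposed = 801/1285 = 0.62335; risk in unexposed = 615/1437 = 0.42797.
RR = 0.62335 / 0.42797 = 1.45650
The risk among the exposed is 1.46 times that among the unexposed.

1.46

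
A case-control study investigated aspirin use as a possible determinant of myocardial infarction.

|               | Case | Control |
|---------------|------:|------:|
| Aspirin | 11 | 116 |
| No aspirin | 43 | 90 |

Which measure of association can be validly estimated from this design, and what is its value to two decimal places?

0.20

Cells: a = 11, b = 116, c = 43, d = 90.
This is a case-control study: participants were sampled on outcome status, so risks in the source population cannot be estimated directly — relative risk is not valid here. The odds ratio is the appropriate measure.
OR = (a·d)/(b·c) = (11 × 90) / (116 × 43) = 990 / 4988 = 0.19848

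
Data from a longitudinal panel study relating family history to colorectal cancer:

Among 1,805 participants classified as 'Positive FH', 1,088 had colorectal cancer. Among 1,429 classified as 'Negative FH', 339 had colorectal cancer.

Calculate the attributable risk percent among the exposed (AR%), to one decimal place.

60.6

From the description: a = 1088, b = 717, c = 339, d = 1090.
Risk in exposed = 1088/1805 = 0.60277; risk in unexposed = 339/1429 = 0.23723.
RR = 0.60277/0.23723 = 2.54088
AR% = (RR − 1)/RR × 100 = (2.54088 − 1)/2.54088 × 100 = 60.6436%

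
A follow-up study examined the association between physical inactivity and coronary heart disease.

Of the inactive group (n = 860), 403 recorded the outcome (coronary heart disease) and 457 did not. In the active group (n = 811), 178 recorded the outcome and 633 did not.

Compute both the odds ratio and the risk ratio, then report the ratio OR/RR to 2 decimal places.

From the description: a = 403, b = 457, c = 178, d = 633.
OR = (403·633)/(457·178) = 255099/81346 = 3.13597
Risk in exposed = 403/860 = 0.46860; risk in unexposed = 178/811 = 0.21948; RR = 2.13505
OR/RR = 3.13597 / 2.13505 = 1.46881
The outcome is not rare, so the OR lies further from 1 than the RR.

1.47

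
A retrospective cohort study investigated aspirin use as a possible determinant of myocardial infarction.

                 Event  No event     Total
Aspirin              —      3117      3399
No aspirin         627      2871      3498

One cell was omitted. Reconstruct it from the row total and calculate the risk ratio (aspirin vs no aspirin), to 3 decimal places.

0.463

The missing cell is in the exposed row: 3399 − 3117 = 282.
So a = 282, b = 3117, c = 627, d = 2871.
RR = [a/(a+b)] / [c/(c+d)] = (282/3399) / (627/3498) = 0.08297/0.17925 = 0.46286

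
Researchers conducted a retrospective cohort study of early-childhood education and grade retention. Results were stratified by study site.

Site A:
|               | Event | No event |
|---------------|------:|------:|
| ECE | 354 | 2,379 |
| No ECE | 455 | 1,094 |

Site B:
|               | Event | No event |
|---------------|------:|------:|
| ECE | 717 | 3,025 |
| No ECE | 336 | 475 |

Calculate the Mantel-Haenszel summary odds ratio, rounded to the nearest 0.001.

OR_MH = Σ(aᵢdᵢ/nᵢ) / Σ(bᵢcᵢ/nᵢ), where nᵢ is the stratum total.
Stratum 1 (Site A): n = 4282; a·d/n = 354·1094/4282 = 90.4428; b·c/n = 2379·455/4282 = 252.7896
Stratum 2 (Site B): n = 4553; a·d/n = 717·475/4553 = 74.8023; b·c/n = 3025·336/4553 = 223.2374
OR_MH = (90.4428 + 74.8023) / (252.7896 + 223.2374) = 165.2451 / 476.0270 = 0.34713

0.347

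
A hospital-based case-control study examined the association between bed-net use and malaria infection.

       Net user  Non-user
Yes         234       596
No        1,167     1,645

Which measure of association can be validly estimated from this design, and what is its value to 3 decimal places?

0.553

Reading the table with exposure as columns: a = 234 (Net user, case), b = 1167 (Net user, non-case), c = 596 (Non-user, case), d = 1645.
This is a hospital-based case-control study: participants were sampled on outcome status, so risks in the source population cannot be estimated directly — relative risk is not valid here. The odds ratio is the appropriate measure.
OR = (a·d)/(b·c) = (234 × 1645) / (1167 × 596) = 384930 / 695532 = 0.55343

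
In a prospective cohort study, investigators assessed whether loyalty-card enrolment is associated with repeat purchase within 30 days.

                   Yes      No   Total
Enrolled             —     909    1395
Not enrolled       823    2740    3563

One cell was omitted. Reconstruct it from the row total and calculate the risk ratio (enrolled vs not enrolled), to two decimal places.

1.51

The missing cell is in the exposed row: 1395 − 909 = 486.
So a = 486, b = 909, c = 823, d = 2740.
RR = [a/(a+b)] / [c/(c+d)] = (486/1395) / (823/3563) = 0.34839/0.23099 = 1.50827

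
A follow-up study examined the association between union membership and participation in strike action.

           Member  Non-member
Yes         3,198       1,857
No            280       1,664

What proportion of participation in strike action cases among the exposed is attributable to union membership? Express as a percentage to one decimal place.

42.6

Reading the table with exposure as columns: a = 3198 (Member, case), b = 280 (Member, non-case), c = 1857 (Non-member, case), d = 1664.
Risk in exposed = 3198/3478 = 0.91949; risk in unexposed = 1857/3521 = 0.52741.
RR = 0.91949/0.52741 = 1.74342
AR% = (RR − 1)/RR × 100 = (1.74342 − 1)/1.74342 × 100 = 42.6416%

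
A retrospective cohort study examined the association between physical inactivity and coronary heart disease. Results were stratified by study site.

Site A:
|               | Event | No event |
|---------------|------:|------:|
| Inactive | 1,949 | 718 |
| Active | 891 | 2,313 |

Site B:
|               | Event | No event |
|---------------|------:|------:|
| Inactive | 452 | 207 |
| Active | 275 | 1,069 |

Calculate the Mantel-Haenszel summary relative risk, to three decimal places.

RR_MH = Σ(aᵢ·n₀ᵢ/nᵢ) / Σ(cᵢ·n₁ᵢ/nᵢ), with n₁ᵢ = aᵢ+bᵢ (exposed), n₀ᵢ = cᵢ+dᵢ (unexposed), nᵢ = n₁ᵢ+n₀ᵢ.
Stratum 1 (Site A): n₁ = 2667, n₀ = 3204, n = 5871; a·n₀/n = 1949·3204/5871 = 1063.6341; c·n₁/n = 891·2667/5871 = 404.7517
Stratum 2 (Site B): n₁ = 659, n₀ = 1344, n = 2003; a·n₀/n = 452·1344/2003 = 303.2891; c·n₁/n = 275·659/2003 = 90.4768
RR_MH = (1063.6341 + 303.2891) / (404.7517 + 90.4768) = 1366.9232 / 495.2284 = 2.76019

2.760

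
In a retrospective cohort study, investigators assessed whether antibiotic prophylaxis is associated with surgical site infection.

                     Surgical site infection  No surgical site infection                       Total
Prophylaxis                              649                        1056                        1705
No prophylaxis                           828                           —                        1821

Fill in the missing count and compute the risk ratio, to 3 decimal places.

The missing cell is in the unexposed row: 1821 − 828 = 993.
So a = 649, b = 1056, c = 828, d = 993.
RR = [a/(a+b)] / [c/(c+d)] = (649/1705) / (828/1821) = 0.38065/0.45470 = 0.83714

0.837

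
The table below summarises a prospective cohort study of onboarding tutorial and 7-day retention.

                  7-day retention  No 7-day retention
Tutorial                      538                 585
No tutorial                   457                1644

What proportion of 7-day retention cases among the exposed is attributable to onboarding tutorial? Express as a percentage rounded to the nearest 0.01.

Cells: a = 538, b = 585, c = 457, d = 1644.
Risk in exposed = 538/1123 = 0.47907; risk in unexposed = 457/2101 = 0.21752.
RR = 0.47907/0.21752 = 2.20248
AR% = (RR − 1)/RR × 100 = (2.20248 − 1)/2.20248 × 100 = 54.5967%

54.60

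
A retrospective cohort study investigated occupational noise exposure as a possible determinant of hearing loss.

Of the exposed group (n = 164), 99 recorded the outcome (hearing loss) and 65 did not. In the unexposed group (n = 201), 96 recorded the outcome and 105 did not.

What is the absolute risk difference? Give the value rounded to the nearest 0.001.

0.126

From the description: a = 99, b = 65, c = 96, d = 105.
Risk in exposed = 99/164 = 0.603659; risk in unexposed = 96/201 = 0.477612.
Risk difference = 0.603659 − 0.477612 = 0.126047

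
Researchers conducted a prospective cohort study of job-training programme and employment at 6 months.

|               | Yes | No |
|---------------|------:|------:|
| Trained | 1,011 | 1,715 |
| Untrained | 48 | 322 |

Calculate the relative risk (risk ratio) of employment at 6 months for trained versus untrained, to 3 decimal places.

Cells: a = 1011, b = 1715, c = 48, d = 322.
Risk in exposed = 1011/2726 = 0.37087; risk in unexposed = 48/370 = 0.12973.
RR = 0.37087 / 0.12973 = 2.85881
The risk among the exposed is 2.86 times that among the unexposed.

2.859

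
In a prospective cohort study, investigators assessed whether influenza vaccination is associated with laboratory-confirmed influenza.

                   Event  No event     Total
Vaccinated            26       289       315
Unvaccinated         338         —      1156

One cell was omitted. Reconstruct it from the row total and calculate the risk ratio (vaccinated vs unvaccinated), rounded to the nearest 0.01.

0.28

The missing cell is in the unexposed row: 1156 − 338 = 818.
So a = 26, b = 289, c = 338, d = 818.
RR = [a/(a+b)] / [c/(c+d)] = (26/315) / (338/1156) = 0.08254/0.29239 = 0.28230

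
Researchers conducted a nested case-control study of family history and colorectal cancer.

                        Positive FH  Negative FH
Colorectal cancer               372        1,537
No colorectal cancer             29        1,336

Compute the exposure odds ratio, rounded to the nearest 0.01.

Reading the table with exposure as columns: a = 372 (Positive FH, case), b = 29 (Positive FH, non-case), c = 1537 (Negative FH, case), d = 1336.
OR = (a·d)/(b·c) = (372 × 1336) / (29 × 1537) = 496992 / 44573 = 11.15007
The odds of colorectal cancer are about 11.15 times as high in the positive fh group.

11.15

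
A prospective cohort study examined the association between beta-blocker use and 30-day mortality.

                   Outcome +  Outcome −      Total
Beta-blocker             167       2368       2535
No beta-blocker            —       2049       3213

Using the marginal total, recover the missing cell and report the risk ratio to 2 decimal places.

0.18

The missing cell is in the unexposed row: 3213 − 2049 = 1164.
So a = 167, b = 2368, c = 1164, d = 2049.
RR = [a/(a+b)] / [c/(c+d)] = (167/2535) / (1164/3213) = 0.06588/0.36228 = 0.18184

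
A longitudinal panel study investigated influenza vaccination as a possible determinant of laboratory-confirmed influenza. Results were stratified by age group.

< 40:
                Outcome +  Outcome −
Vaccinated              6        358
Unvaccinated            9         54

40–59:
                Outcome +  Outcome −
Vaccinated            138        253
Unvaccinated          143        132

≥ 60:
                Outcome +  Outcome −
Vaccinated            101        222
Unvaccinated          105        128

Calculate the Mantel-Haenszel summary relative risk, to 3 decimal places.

0.656

RR_MH = Σ(aᵢ·n₀ᵢ/nᵢ) / Σ(cᵢ·n₁ᵢ/nᵢ), with n₁ᵢ = aᵢ+bᵢ (exposed), n₀ᵢ = cᵢ+dᵢ (unexposed), nᵢ = n₁ᵢ+n₀ᵢ.
Stratum 1 (< 40): n₁ = 364, n₀ = 63, n = 427; a·n₀/n = 6·63/427 = 0.8852; c·n₁/n = 9·364/427 = 7.6721
Stratum 2 (40–59): n₁ = 391, n₀ = 275, n = 666; a·n₀/n = 138·275/666 = 56.9820; c·n₁/n = 143·391/666 = 83.9535
Stratum 3 (≥ 60): n₁ = 323, n₀ = 233, n = 556; a·n₀/n = 101·233/556 = 42.3255; c·n₁/n = 105·323/556 = 60.9982
RR_MH = (0.8852 + 56.9820 + 42.3255) / (7.6721 + 83.9535 + 60.9982) = 100.1928 / 152.6238 = 0.65647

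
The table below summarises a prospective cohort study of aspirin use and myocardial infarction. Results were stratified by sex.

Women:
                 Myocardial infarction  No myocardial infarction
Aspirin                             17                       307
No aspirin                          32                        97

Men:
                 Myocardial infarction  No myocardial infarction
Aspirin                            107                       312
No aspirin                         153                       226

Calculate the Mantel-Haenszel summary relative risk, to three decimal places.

RR_MH = Σ(aᵢ·n₀ᵢ/nᵢ) / Σ(cᵢ·n₁ᵢ/nᵢ), with n₁ᵢ = aᵢ+bᵢ (exposed), n₀ᵢ = cᵢ+dᵢ (unexposed), nᵢ = n₁ᵢ+n₀ᵢ.
Stratum 1 (Women): n₁ = 324, n₀ = 129, n = 453; a·n₀/n = 17·129/453 = 4.8411; c·n₁/n = 32·324/453 = 22.8874
Stratum 2 (Men): n₁ = 419, n₀ = 379, n = 798; a·n₀/n = 107·379/798 = 50.8183; c·n₁/n = 153·419/798 = 80.3346
RR_MH = (4.8411 + 50.8183) / (22.8874 + 80.3346) = 55.6594 / 103.2220 = 0.53922

0.539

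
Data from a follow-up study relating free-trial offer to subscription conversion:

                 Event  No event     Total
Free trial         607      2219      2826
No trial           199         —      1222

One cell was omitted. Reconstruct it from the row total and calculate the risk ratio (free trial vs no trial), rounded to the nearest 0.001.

1.319

The missing cell is in the unexposed row: 1222 − 199 = 1023.
So a = 607, b = 2219, c = 199, d = 1023.
RR = [a/(a+b)] / [c/(c+d)] = (607/2826) / (199/1222) = 0.21479/0.16285 = 1.31897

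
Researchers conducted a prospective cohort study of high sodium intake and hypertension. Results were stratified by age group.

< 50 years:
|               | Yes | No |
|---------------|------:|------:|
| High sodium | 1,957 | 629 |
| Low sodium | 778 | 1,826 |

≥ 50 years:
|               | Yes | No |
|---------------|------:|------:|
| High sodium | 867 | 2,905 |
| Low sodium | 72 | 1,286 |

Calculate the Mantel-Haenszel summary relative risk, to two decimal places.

RR_MH = Σ(aᵢ·n₀ᵢ/nᵢ) / Σ(cᵢ·n₁ᵢ/nᵢ), with n₁ᵢ = aᵢ+bᵢ (exposed), n₀ᵢ = cᵢ+dᵢ (unexposed), nᵢ = n₁ᵢ+n₀ᵢ.
Stratum 1 (< 50 years): n₁ = 2586, n₀ = 2604, n = 5190; a·n₀/n = 1957·2604/5190 = 981.8936; c·n₁/n = 778·2586/5190 = 387.6509
Stratum 2 (≥ 50 years): n₁ = 3772, n₀ = 1358, n = 5130; a·n₀/n = 867·1358/5130 = 229.5099; c·n₁/n = 72·3772/5130 = 52.9404
RR_MH = (981.8936 + 229.5099) / (387.6509 + 52.9404) = 1211.4036 / 440.5912 = 2.74950

2.75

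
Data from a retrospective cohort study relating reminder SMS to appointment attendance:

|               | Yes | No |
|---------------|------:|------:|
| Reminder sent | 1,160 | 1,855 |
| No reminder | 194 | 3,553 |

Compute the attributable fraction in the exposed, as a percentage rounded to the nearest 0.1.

86.5

Cells: a = 1160, b = 1855, c = 194, d = 3553.
Risk in exposed = 1160/3015 = 0.38474; risk in unexposed = 194/3747 = 0.05177.
RR = 0.38474/0.05177 = 7.43109
AR% = (RR − 1)/RR × 100 = (7.43109 − 1)/7.43109 × 100 = 86.5430%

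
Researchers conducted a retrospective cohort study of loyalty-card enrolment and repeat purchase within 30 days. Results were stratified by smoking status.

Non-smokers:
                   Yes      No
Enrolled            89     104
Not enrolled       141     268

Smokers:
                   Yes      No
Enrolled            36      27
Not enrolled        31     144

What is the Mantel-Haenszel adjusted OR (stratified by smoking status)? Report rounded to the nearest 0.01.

2.20

OR_MH = Σ(aᵢdᵢ/nᵢ) / Σ(bᵢcᵢ/nᵢ), where nᵢ is the stratum total.
Stratum 1 (Non-smokers): n = 602; a·d/n = 89·268/602 = 39.6213; b·c/n = 104·141/602 = 24.3588
Stratum 2 (Smokers): n = 238; a·d/n = 36·144/238 = 21.7815; b·c/n = 27·31/238 = 3.5168
OR_MH = (39.6213 + 21.7815) / (24.3588 + 3.5168) = 61.4028 / 27.8756 = 2.20274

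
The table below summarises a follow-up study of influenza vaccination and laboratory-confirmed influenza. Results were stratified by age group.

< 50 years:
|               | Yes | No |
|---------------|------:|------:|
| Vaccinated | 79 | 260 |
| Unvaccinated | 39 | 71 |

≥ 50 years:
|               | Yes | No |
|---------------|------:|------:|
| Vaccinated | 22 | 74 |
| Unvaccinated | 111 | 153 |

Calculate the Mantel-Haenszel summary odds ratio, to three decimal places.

0.481

OR_MH = Σ(aᵢdᵢ/nᵢ) / Σ(bᵢcᵢ/nᵢ), where nᵢ is the stratum total.
Stratum 1 (< 50 years): n = 449; a·d/n = 79·71/449 = 12.4922; b·c/n = 260·39/449 = 22.5835
Stratum 2 (≥ 50 years): n = 360; a·d/n = 22·153/360 = 9.3500; b·c/n = 74·111/360 = 22.8167
OR_MH = (12.4922 + 9.3500) / (22.5835 + 22.8167) = 21.8422 / 45.4002 = 0.48110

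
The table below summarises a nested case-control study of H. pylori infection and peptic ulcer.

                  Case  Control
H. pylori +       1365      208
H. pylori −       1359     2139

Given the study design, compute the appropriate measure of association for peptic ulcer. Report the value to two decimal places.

10.33

Cells: a = 1365, b = 208, c = 1359, d = 2139.
This is a nested case-control study: participants were sampled on outcome status, so risks in the source population cannot be estimated directly — relative risk is not valid here. The odds ratio is the appropriate measure.
OR = (a·d)/(b·c) = (1365 × 2139) / (208 × 1359) = 2919735 / 282672 = 10.32906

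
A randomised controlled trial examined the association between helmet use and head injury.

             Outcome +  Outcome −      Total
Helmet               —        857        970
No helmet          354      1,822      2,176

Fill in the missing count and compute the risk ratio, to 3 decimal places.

0.716

The missing cell is in the exposed row: 970 − 857 = 113.
So a = 113, b = 857, c = 354, d = 1822.
RR = [a/(a+b)] / [c/(c+d)] = (113/970) / (354/2176) = 0.11649/0.16268 = 0.71608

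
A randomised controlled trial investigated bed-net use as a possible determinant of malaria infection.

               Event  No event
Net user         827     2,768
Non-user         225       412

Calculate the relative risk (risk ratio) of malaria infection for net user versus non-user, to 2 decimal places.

Cells: a = 827, b = 2768, c = 225, d = 412.
Risk in exposed = 827/3595 = 0.23004; risk in unexposed = 225/637 = 0.35322.
RR = 0.23004 / 0.35322 = 0.65127
The risk is 35% lower among the exposed than among the unexposed.

0.65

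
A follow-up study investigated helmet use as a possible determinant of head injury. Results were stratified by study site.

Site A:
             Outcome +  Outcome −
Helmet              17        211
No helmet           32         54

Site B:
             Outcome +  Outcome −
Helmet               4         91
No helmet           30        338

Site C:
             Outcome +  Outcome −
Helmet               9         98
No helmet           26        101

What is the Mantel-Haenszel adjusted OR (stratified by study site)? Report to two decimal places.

OR_MH = Σ(aᵢdᵢ/nᵢ) / Σ(bᵢcᵢ/nᵢ), where nᵢ is the stratum total.
Stratum 1 (Site A): n = 314; a·d/n = 17·54/314 = 2.9236; b·c/n = 211·32/314 = 21.5032
Stratum 2 (Site B): n = 463; a·d/n = 4·338/463 = 2.9201; b·c/n = 91·30/463 = 5.8963
Stratum 3 (Site C): n = 234; a·d/n = 9·101/234 = 3.8846; b·c/n = 98·26/234 = 10.8889
OR_MH = (2.9236 + 2.9201 + 3.8846) / (21.5032 + 5.8963 + 10.8889) = 9.7283 / 38.2884 = 0.25408

0.25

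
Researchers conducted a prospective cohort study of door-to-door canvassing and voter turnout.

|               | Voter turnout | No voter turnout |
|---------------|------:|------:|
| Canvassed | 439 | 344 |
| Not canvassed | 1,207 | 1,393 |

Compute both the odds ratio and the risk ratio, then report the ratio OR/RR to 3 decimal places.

1.219

Cells: a = 439, b = 344, c = 1207, d = 1393.
OR = (439·1393)/(344·1207) = 611527/415208 = 1.47282
Risk in exposed = 439/783 = 0.56066; risk in unexposed = 1207/2600 = 0.46423; RR = 1.20773
OR/RR = 1.47282 / 1.20773 = 1.21950
The outcome is not rare, so the OR lies further from 1 than the RR.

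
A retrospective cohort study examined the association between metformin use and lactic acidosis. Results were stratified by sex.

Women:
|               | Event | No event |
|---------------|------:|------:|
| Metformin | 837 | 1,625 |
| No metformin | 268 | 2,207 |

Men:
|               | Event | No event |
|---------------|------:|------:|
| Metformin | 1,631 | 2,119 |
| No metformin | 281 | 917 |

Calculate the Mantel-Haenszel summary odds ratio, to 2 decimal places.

3.24

OR_MH = Σ(aᵢdᵢ/nᵢ) / Σ(bᵢcᵢ/nᵢ), where nᵢ is the stratum total.
Stratum 1 (Women): n = 4937; a·d/n = 837·2207/4937 = 374.1663; b·c/n = 1625·268/4937 = 88.2115
Stratum 2 (Men): n = 4948; a·d/n = 1631·917/4948 = 302.2690; b·c/n = 2119·281/4948 = 120.3393
OR_MH = (374.1663 + 302.2690) / (88.2115 + 120.3393) = 676.4353 / 208.5508 = 3.24350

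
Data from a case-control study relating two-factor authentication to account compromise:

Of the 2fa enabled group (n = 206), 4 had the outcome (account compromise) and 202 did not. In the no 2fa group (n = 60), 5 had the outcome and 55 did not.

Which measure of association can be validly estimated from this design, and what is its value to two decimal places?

From the description: a = 4, b = 202, c = 5, d = 55.
This is a case-control study: participants were sampled on outcome status, so risks in the source population cannot be estimated directly — relative risk is not valid here. The odds ratio is the appropriate measure.
OR = (a·d)/(b·c) = (4 × 55) / (202 × 5) = 220 / 1010 = 0.21782

0.22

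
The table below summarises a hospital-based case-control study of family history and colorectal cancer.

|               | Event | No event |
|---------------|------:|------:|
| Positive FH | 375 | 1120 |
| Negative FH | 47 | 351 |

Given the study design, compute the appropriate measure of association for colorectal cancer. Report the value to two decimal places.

Cells: a = 375, b = 1120, c = 47, d = 351.
This is a hospital-based case-control study: participants were sampled on outcome status, so risks in the source population cannot be estimated directly — relative risk is not valid here. The odds ratio is the appropriate measure.
OR = (a·d)/(b·c) = (375 × 351) / (1120 × 47) = 131625 / 52640 = 2.50047

2.50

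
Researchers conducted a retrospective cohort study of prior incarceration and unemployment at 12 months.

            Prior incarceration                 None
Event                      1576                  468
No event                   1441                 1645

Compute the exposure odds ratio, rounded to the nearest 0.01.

Reading the table with exposure as columns: a = 1576 (Prior incarceration, case), b = 1441 (Prior incarceration, non-case), c = 468 (None, case), d = 1645.
OR = (a·d)/(b·c) = (1576 × 1645) / (1441 × 468) = 2592520 / 674388 = 3.84426
The odds of unemployment at 12 months are about 3.84 times as high in the prior incarceration group.

3.84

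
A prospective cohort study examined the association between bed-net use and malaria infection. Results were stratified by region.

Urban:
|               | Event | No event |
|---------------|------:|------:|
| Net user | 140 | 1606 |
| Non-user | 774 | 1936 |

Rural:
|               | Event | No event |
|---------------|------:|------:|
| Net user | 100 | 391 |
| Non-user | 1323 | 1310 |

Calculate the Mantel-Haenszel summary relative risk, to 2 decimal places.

0.33

RR_MH = Σ(aᵢ·n₀ᵢ/nᵢ) / Σ(cᵢ·n₁ᵢ/nᵢ), with n₁ᵢ = aᵢ+bᵢ (exposed), n₀ᵢ = cᵢ+dᵢ (unexposed), nᵢ = n₁ᵢ+n₀ᵢ.
Stratum 1 (Urban): n₁ = 1746, n₀ = 2710, n = 4456; a·n₀/n = 140·2710/4456 = 85.1436; c·n₁/n = 774·1746/4456 = 303.2774
Stratum 2 (Rural): n₁ = 491, n₀ = 2633, n = 3124; a·n₀/n = 100·2633/3124 = 84.2830; c·n₁/n = 1323·491/3124 = 207.9363
RR_MH = (85.1436 + 84.2830) / (303.2774 + 207.9363) = 169.4266 / 511.2137 = 0.33142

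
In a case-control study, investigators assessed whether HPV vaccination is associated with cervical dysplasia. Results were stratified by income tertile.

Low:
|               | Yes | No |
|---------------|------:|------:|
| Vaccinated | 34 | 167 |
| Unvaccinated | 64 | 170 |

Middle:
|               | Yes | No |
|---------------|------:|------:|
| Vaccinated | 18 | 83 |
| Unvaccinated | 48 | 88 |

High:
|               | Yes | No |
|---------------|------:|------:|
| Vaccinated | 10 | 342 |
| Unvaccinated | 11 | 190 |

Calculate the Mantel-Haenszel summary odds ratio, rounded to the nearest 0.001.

OR_MH = Σ(aᵢdᵢ/nᵢ) / Σ(bᵢcᵢ/nᵢ), where nᵢ is the stratum total.
Stratum 1 (Low): n = 435; a·d/n = 34·170/435 = 13.2874; b·c/n = 167·64/435 = 24.5701
Stratum 2 (Middle): n = 237; a·d/n = 18·88/237 = 6.6835; b·c/n = 83·48/237 = 16.8101
Stratum 3 (High): n = 553; a·d/n = 10·190/553 = 3.4358; b·c/n = 342·11/553 = 6.8029
OR_MH = (13.2874 + 6.6835 + 3.4358) / (24.5701 + 16.8101 + 6.8029) = 23.4067 / 48.1831 = 0.48579

0.486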